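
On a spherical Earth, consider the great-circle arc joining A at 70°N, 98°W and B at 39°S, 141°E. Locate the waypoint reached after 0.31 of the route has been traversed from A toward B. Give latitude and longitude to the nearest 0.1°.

Convert each endpoint to a unit vector on the sphere (x = cos φ cos λ, y = cos φ sin λ, z = sin φ).
The central angle between the endpoints is δ = arccos(p₁·p₂) ≈ 2.387 rad (136.7°).
Interpolate at f = 0.31 with slerp weights a = sin((1−f)δ)/sin δ ≈ 1.455, b = sin(fδ)/sin δ ≈ 0.984.
p = a·p₁ + b·p₂ ≈ (-0.663, -0.012, 0.748); φ = arcsin(p_z) ≈ 48.43°, λ = atan2(p_y, p_x) ≈ -178.99°.

≈ 48.4°N, 179.0°W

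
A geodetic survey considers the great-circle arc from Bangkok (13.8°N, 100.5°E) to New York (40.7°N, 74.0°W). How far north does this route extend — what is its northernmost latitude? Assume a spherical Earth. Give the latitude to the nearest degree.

≈ 85°N

The great circle lies in the plane with unit normal n̂ = (p₁ × p₂)/|p₁ × p₂|.
Here n̂_z ≈ -0.086; the vertex latitude is φ_max = arccos|n̂_z| ≈ 85.0°.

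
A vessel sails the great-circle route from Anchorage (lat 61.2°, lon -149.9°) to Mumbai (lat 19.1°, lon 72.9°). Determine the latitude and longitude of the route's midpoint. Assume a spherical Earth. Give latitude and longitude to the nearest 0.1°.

From cos δ = sin φ₁ sin φ₂ + cos φ₁ cos φ₂ cos Δλ, the central angle is δ ≈ 1.618 rad (92.7°).
Interpolate at f = 1/2 with slerp weights a = sin((1−f)δ)/sin δ ≈ 0.724, b = sin(fδ)/sin δ ≈ 0.724.
p = a·p₁ + b·p₂ ≈ (-0.101, 0.479, 0.872); φ = arcsin(p_z) ≈ 60.68°, λ = atan2(p_y, p_x) ≈ 101.86°.

≈ lat 60.7°, lon 101.9°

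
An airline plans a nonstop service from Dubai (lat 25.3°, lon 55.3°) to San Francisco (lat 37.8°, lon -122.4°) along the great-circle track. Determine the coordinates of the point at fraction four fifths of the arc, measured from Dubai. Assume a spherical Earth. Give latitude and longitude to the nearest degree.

Convert each endpoint to a unit vector on the sphere (x = cos φ cos λ, y = cos φ sin λ, z = sin φ).
The central angle between the endpoints is δ = arccos(p₁·p₂) ≈ 2.040 rad (116.9°).
Interpolate at f = 4/5 with slerp weights a = sin((1−f)δ)/sin δ ≈ 0.445, b = sin(fδ)/sin δ ≈ 1.119.
p = a·p₁ + b·p₂ ≈ (-0.245, -0.416, 0.876); φ = arcsin(p_z) ≈ 61.14°, λ = atan2(p_y, p_x) ≈ -120.48°.

≈ lat 61°, lon -120°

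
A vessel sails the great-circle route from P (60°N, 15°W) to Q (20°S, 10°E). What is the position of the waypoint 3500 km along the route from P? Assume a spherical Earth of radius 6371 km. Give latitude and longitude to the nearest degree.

Write both endpoints as unit vectors p₁, p₂ with components (cos φ cos λ, cos φ sin λ, sin φ).
The central angle between the endpoints is δ = arccos(p₁·p₂) ≈ 1.441 rad (82.6°). The total great-circle distance is δ·R ≈ 1.441 × 6371 ≈ 9179 km, so the target fraction is f = 3500/9179 ≈ 0.381.
Interpolate at f ≈ 0.381 with slerp weights a = sin((1−f)δ)/sin δ ≈ 0.785, b = sin(fδ)/sin δ ≈ 0.527.
p = a·p₁ + b·p₂ ≈ (0.866, -0.016, 0.499); φ = arcsin(p_z) ≈ 29.96°, λ = atan2(p_y, p_x) ≈ -1.03°.

≈ (30°N, 1°W)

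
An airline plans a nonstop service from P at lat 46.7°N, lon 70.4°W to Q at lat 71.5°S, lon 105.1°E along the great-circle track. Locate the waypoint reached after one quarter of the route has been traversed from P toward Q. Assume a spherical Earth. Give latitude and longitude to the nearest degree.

≈ lat 8°N, lon 68°W

From cos δ = sin φ₁ sin φ₂ + cos φ₁ cos φ₂ cos Δλ, the central angle is δ ≈ 2.707 rad (155.1°).
Interpolate at f = 1/4 with slerp weights a = sin((1−f)δ)/sin δ ≈ 2.129, b = sin(fδ)/sin δ ≈ 1.488.
p = a·p₁ + b·p₂ ≈ (0.367, -0.920, 0.139); φ = arcsin(p_z) ≈ 7.97°, λ = atan2(p_y, p_x) ≈ -68.26°.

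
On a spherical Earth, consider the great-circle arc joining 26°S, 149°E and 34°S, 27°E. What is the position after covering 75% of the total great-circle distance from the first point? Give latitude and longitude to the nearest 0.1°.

≈ 46.8°S, 55.0°E

Convert each endpoint to a unit vector on the sphere (x = cos φ cos λ, y = cos φ sin λ, z = sin φ).
The central angle between the endpoints is δ = arccos(p₁·p₂) ≈ 1.721 rad (98.6°).
Interpolate at f = 0.75 with slerp weights a = sin((1−f)δ)/sin δ ≈ 0.422, b = sin(fδ)/sin δ ≈ 0.972.
p = a·p₁ + b·p₂ ≈ (0.393, 0.561, -0.728); φ = arcsin(p_z) ≈ -46.76°, λ = atan2(p_y, p_x) ≈ 54.99°.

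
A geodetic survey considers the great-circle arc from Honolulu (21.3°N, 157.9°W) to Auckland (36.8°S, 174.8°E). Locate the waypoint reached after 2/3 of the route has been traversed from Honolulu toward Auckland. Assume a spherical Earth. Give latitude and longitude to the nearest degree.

Write both endpoints as unit vectors p₁, p₂ with components (cos φ cos λ, cos φ sin λ, sin φ).
The central angle between the endpoints is δ = arccos(p₁·p₂) ≈ 1.109 rad (63.6°).
Interpolate at f = 2/3 with slerp weights a = sin((1−f)δ)/sin δ ≈ 0.404, b = sin(fδ)/sin δ ≈ 0.753.
p = a·p₁ + b·p₂ ≈ (-0.949, -0.087, -0.304); φ = arcsin(p_z) ≈ -17.71°, λ = atan2(p_y, p_x) ≈ -174.77°.

≈ 18°S, 175°W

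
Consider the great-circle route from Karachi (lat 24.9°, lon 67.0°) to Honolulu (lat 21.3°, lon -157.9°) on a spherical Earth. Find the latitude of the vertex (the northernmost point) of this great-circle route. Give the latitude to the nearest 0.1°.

≈ 48.2°

The great circle lies in the plane with unit normal n̂ = (p₁ × p₂)/|p₁ × p₂|.
Here n̂_z ≈ +0.666; the vertex latitude is φ_max = arccos|n̂_z| ≈ 48.2°.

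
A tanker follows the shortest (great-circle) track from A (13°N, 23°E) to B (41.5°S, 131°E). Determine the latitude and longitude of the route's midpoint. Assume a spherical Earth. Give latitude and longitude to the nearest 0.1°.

≈ (23.0°S, 66.8°E)

From cos δ = sin φ₁ sin φ₂ + cos φ₁ cos φ₂ cos Δλ, the central angle is δ ≈ 1.955 rad (112.0°).
Interpolate at f = 1/2 with slerp weights a = sin((1−f)δ)/sin δ ≈ 0.894, b = sin(fδ)/sin δ ≈ 0.894.
p = a·p₁ + b·p₂ ≈ (0.363, 0.846, -0.391); φ = arcsin(p_z) ≈ -23.04°, λ = atan2(p_y, p_x) ≈ 66.79°.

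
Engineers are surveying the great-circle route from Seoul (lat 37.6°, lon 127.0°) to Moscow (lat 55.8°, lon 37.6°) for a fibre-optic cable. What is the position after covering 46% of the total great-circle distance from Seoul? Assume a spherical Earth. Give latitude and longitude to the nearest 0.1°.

Write both endpoints as unit vectors p₁, p₂ with components (cos φ cos λ, cos φ sin λ, sin φ).
The central angle between the endpoints is δ = arccos(p₁·p₂) ≈ 1.036 rad (59.4°).
Interpolate at f = 0.46 with slerp weights a = sin((1−f)δ)/sin δ ≈ 0.617, b = sin(fδ)/sin δ ≈ 0.533.
p = a·p₁ + b·p₂ ≈ (-0.057, 0.573, 0.817); φ = arcsin(p_z) ≈ 54.83°, λ = atan2(p_y, p_x) ≈ 95.65°.

≈ lat 54.8°, lon 95.6°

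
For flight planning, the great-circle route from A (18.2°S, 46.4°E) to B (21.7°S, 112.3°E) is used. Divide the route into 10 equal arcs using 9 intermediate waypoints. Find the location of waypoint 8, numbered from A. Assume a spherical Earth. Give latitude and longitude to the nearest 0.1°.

≈ (23.2°S, 99.1°E)

From cos δ = sin φ₁ sin φ₂ + cos φ₁ cos φ₂ cos Δλ, the central angle is δ ≈ 1.075 rad (61.6°).
Interpolate at f = 8/10 with slerp weights a = sin((1−f)δ)/sin δ ≈ 0.243, b = sin(fδ)/sin δ ≈ 0.862.
p = a·p₁ + b·p₂ ≈ (-0.145, 0.907, -0.394); φ = arcsin(p_z) ≈ -23.22°, λ = atan2(p_y, p_x) ≈ 99.07°.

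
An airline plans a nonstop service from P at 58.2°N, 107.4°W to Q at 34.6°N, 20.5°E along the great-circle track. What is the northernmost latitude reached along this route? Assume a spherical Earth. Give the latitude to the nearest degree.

The great circle lies in the plane with unit normal n̂ = (p₁ × p₂)/|p₁ × p₂|.
Here n̂_z ≈ +0.351; the vertex latitude is φ_max = arccos|n̂_z| ≈ 69.5°.

≈ 69°N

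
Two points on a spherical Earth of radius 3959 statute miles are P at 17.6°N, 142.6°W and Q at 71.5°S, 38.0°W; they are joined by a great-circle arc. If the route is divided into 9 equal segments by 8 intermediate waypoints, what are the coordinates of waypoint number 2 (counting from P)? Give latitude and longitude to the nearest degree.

≈ 6°S, 135°W

The haversine formula gives a central angle δ ≈ 1.942 rad (111.3°) between the endpoints.
Interpolate at f = 2/9 with slerp weights a = sin((1−f)δ)/sin δ ≈ 1.071, b = sin(fδ)/sin δ ≈ 0.449.
p = a·p₁ + b·p₂ ≈ (-0.699, -0.708, -0.102); φ = arcsin(p_z) ≈ -5.85°, λ = atan2(p_y, p_x) ≈ -134.63°.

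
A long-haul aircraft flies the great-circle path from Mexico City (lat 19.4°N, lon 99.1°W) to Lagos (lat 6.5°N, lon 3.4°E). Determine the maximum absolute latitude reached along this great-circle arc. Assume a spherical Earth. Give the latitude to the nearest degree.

The great circle lies in the plane with unit normal n̂ = (p₁ × p₂)/|p₁ × p₂|.
Here n̂_z ≈ +0.928; the vertex latitude is φ_max = arccos|n̂_z| ≈ 21.9°.

≈ 22°N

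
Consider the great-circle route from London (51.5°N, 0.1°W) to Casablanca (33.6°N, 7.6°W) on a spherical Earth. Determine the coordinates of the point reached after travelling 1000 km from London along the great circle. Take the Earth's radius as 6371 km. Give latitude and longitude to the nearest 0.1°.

≈ (43.0°N, 4.3°W)

Write both endpoints as unit vectors p₁, p₂ with components (cos φ cos λ, cos φ sin λ, sin φ).
The central angle between the endpoints is δ = arccos(p₁·p₂) ≈ 0.327 rad (18.7°). The total great-circle distance is δ·R ≈ 0.327 × 6371 ≈ 2080 km, so the target fraction is f = 1000/2080 ≈ 0.481.
Interpolate at f ≈ 0.481 with slerp weights a = sin((1−f)δ)/sin δ ≈ 0.526, b = sin(fδ)/sin δ ≈ 0.487.
p = a·p₁ + b·p₂ ≈ (0.730, -0.054, 0.681); φ = arcsin(p_z) ≈ 42.96°, λ = atan2(p_y, p_x) ≈ -4.25°.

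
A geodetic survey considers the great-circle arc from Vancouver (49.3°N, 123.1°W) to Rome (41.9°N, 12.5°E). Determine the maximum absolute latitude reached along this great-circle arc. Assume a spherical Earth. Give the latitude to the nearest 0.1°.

The great circle lies in the plane with unit normal n̂ = (p₁ × p₂)/|p₁ × p₂|.
Here n̂_z ≈ +0.344; the vertex latitude is φ_max = arccos|n̂_z| ≈ 69.9°.
Check via Clairaut: cos φ_max = |cos φ₁| · sin C = cos(49.3°)·sin(31.8°) ≈ 0.344, again giving ≈ 69.9°.

≈ 69.9°N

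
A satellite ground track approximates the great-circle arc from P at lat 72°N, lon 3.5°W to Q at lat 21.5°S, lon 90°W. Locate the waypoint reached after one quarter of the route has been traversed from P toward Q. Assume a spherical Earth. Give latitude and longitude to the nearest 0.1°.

Write both endpoints as unit vectors p₁, p₂ with components (cos φ cos λ, cos φ sin λ, sin φ).
The central angle between the endpoints is δ = arccos(p₁·p₂) ≈ 1.908 rad (109.3°).
Interpolate at f = 1/4 with slerp weights a = sin((1−f)δ)/sin δ ≈ 1.049, b = sin(fδ)/sin δ ≈ 0.487.
p = a·p₁ + b·p₂ ≈ (0.324, -0.473, 0.820); φ = arcsin(p_z) ≈ 55.06°, λ = atan2(p_y, p_x) ≈ -55.59°.

≈ lat 55.1°N, lon 55.6°W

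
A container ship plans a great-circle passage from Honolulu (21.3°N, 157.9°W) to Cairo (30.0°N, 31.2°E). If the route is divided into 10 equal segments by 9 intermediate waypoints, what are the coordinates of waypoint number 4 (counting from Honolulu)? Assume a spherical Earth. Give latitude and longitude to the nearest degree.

≈ 70°N, 178°E

Convert each endpoint to a unit vector on the sphere (x = cos φ cos λ, y = cos φ sin λ, z = sin φ).
The central angle between the endpoints is δ = arccos(p₁·p₂) ≈ 2.233 rad (128.0°).
Interpolate at f = 4/10 with slerp weights a = sin((1−f)δ)/sin δ ≈ 1.235, b = sin(fδ)/sin δ ≈ 0.988.
p = a·p₁ + b·p₂ ≈ (-0.334, 0.011, 0.943); φ = arcsin(p_z) ≈ 70.49°, λ = atan2(p_y, p_x) ≈ 178.19°.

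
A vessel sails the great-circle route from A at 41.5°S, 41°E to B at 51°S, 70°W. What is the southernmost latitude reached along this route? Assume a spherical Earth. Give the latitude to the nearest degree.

The great circle lies in the plane with unit normal n̂ = (p₁ × p₂)/|p₁ × p₂|.
Here n̂_z ≈ -0.469; the vertex latitude is φ_max = arccos|n̂_z| ≈ 62.0°.

≈ 62°S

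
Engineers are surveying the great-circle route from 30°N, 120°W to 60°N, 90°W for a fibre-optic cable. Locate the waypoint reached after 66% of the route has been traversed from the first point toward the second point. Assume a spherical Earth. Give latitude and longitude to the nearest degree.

Write both endpoints as unit vectors p₁, p₂ with components (cos φ cos λ, cos φ sin λ, sin φ).
The central angle between the endpoints is δ = arccos(p₁·p₂) ≈ 0.630 rad (36.1°).
Interpolate at f = 0.66 with slerp weights a = sin((1−f)δ)/sin δ ≈ 0.361, b = sin(fδ)/sin δ ≈ 0.686.
p = a·p₁ + b·p₂ ≈ (-0.156, -0.613, 0.774); φ = arcsin(p_z) ≈ 50.73°, λ = atan2(p_y, p_x) ≈ -104.29°.

≈ 51°N, 104°W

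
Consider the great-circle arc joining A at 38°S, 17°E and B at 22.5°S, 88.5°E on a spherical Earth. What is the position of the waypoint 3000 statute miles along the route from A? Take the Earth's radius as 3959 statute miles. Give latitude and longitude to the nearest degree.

Convert each endpoint to a unit vector on the sphere (x = cos φ cos λ, y = cos φ sin λ, z = sin φ).
The central angle between the endpoints is δ = arccos(p₁·p₂) ≈ 1.085 rad (62.2°). The total great-circle distance is δ·R ≈ 1.085 × 3959 ≈ 4297 mi, so the target fraction is f = 3000/4297 ≈ 0.698.
Interpolate at f ≈ 0.698 with slerp weights a = sin((1−f)δ)/sin δ ≈ 0.364, b = sin(fδ)/sin δ ≈ 0.777.
p = a·p₁ + b·p₂ ≈ (0.293, 0.801, -0.521); φ = arcsin(p_z) ≈ -31.42°, λ = atan2(p_y, p_x) ≈ 69.92°.

≈ 31°S, 70°E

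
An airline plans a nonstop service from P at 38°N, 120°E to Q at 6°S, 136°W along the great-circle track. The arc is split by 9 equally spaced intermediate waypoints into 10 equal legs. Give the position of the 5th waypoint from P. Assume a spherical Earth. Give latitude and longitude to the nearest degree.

≈ 25°N, 180°E

Convert each endpoint to a unit vector on the sphere (x = cos φ cos λ, y = cos φ sin λ, z = sin φ).
The central angle between the endpoints is δ = arccos(p₁·p₂) ≈ 1.828 rad (104.7°).
Interpolate at f = 5/10 with slerp weights a = sin((1−f)δ)/sin δ ≈ 0.819, b = sin(fδ)/sin δ ≈ 0.819.
p = a·p₁ + b·p₂ ≈ (-0.908, -0.007, 0.418); φ = arcsin(p_z) ≈ 24.74°, λ = atan2(p_y, p_x) ≈ -179.57°.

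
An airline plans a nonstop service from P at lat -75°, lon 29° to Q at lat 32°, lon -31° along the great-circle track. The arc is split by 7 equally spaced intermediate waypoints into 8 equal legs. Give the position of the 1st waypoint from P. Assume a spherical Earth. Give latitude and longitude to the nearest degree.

From cos δ = sin φ₁ sin φ₂ + cos φ₁ cos φ₂ cos Δλ, the central angle is δ ≈ 1.985 rad (113.7°).
Interpolate at f = 1/8 with slerp weights a = sin((1−f)δ)/sin δ ≈ 1.077, b = sin(fδ)/sin δ ≈ 0.268.
p = a·p₁ + b·p₂ ≈ (0.439, 0.018, -0.898); φ = arcsin(p_z) ≈ -63.95°, λ = atan2(p_y, p_x) ≈ 2.35°.

≈ lat -64°, lon 2°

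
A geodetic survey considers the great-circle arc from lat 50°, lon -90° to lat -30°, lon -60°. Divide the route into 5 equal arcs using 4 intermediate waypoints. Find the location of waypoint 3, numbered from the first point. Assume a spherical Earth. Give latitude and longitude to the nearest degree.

Convert each endpoint to a unit vector on the sphere (x = cos φ cos λ, y = cos φ sin λ, z = sin φ).
The central angle between the endpoints is δ = arccos(p₁·p₂) ≈ 1.472 rad (84.3°).
Interpolate at f = 3/5 with slerp weights a = sin((1−f)δ)/sin δ ≈ 0.558, b = sin(fδ)/sin δ ≈ 0.776.
p = a·p₁ + b·p₂ ≈ (0.336, -0.941, 0.039); φ = arcsin(p_z) ≈ 2.25°, λ = atan2(p_y, p_x) ≈ -70.34°.

≈ lat 2°, lon -70°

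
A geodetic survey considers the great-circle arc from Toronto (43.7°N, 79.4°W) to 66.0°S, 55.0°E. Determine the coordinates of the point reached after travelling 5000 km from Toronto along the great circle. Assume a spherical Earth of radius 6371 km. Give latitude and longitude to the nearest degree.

Convert each endpoint to a unit vector on the sphere (x = cos φ cos λ, y = cos φ sin λ, z = sin φ).
The central angle between the endpoints is δ = arccos(p₁·p₂) ≈ 2.562 rad (146.8°). The total great-circle distance is δ·R ≈ 2.562 × 6371 ≈ 16325 km, so the target fraction is f = 5000/16325 ≈ 0.306.
Interpolate at f ≈ 0.306 with slerp weights a = sin((1−f)δ)/sin δ ≈ 1.788, b = sin(fδ)/sin δ ≈ 1.291.
p = a·p₁ + b·p₂ ≈ (0.539, -0.840, 0.056); φ = arcsin(p_z) ≈ 3.20°, λ = atan2(p_y, p_x) ≈ -57.33°.

≈ 3°N, 57°W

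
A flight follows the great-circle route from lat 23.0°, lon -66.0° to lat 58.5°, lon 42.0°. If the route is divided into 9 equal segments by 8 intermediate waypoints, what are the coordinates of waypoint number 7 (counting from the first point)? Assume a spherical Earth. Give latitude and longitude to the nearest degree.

Write both endpoints as unit vectors p₁, p₂ with components (cos φ cos λ, cos φ sin λ, sin φ).
The central angle between the endpoints is δ = arccos(p₁·p₂) ≈ 1.385 rad (79.4°).
Interpolate at f = 7/9 with slerp weights a = sin((1−f)δ)/sin δ ≈ 0.308, b = sin(fδ)/sin δ ≈ 0.896.
p = a·p₁ + b·p₂ ≈ (0.463, 0.054, 0.885); φ = arcsin(p_z) ≈ 62.19°, λ = atan2(p_y, p_x) ≈ 6.65°.

≈ lat 62°, lon 7°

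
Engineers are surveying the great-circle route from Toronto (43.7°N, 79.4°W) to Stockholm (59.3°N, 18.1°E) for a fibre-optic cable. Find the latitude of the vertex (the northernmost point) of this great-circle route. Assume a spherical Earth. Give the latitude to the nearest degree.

≈ 64°N

The great circle lies in the plane with unit normal n̂ = (p₁ × p₂)/|p₁ × p₂|.
Here n̂_z ≈ +0.437; the vertex latitude is φ_max = arccos|n̂_z| ≈ 64.1°.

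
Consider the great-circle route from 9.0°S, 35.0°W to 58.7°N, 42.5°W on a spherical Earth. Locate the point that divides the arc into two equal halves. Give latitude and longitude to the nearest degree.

≈ 25°N, 38°W

Write both endpoints as unit vectors p₁, p₂ with components (cos φ cos λ, cos φ sin λ, sin φ).
The central angle between the endpoints is δ = arccos(p₁·p₂) ≈ 1.186 rad (68.0°).
Interpolate at f = 1/2 with slerp weights a = sin((1−f)δ)/sin δ ≈ 0.603, b = sin(fδ)/sin δ ≈ 0.603.
p = a·p₁ + b·p₂ ≈ (0.719, -0.553, 0.421); φ = arcsin(p_z) ≈ 24.89°, λ = atan2(p_y, p_x) ≈ -37.58°.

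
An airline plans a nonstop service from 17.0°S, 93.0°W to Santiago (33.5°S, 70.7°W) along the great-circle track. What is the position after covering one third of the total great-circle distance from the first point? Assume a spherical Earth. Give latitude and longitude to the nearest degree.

The haversine formula gives a central angle δ ≈ 0.453 rad (25.9°) between the endpoints.
Interpolate at f = 1/3 with slerp weights a = sin((1−f)δ)/sin δ ≈ 0.680, b = sin(fδ)/sin δ ≈ 0.344.
p = a·p₁ + b·p₂ ≈ (0.061, -0.919, -0.388); φ = arcsin(p_z) ≈ -22.85°, λ = atan2(p_y, p_x) ≈ -86.22°.

≈ 23°S, 86°W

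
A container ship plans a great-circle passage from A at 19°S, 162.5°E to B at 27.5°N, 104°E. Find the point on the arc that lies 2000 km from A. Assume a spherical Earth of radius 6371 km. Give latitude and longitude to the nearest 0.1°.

≈ 7.5°S, 148.3°E

Convert each endpoint to a unit vector on the sphere (x = cos φ cos λ, y = cos φ sin λ, z = sin φ).
The central angle between the endpoints is δ = arccos(p₁·p₂) ≈ 1.279 rad (73.3°). The total great-circle distance is δ·R ≈ 1.279 × 6371 ≈ 8147 km, so the target fraction is f = 2000/8147 ≈ 0.245.
Interpolate at f ≈ 0.245 with slerp weights a = sin((1−f)δ)/sin δ ≈ 0.858, b = sin(fδ)/sin δ ≈ 0.322.
p = a·p₁ + b·p₂ ≈ (-0.843, 0.522, -0.131); φ = arcsin(p_z) ≈ -7.50°, λ = atan2(p_y, p_x) ≈ 148.26°.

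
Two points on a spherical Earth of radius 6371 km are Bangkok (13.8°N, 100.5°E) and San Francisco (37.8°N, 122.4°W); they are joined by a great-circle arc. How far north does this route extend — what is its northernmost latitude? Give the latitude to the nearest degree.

The great circle lies in the plane with unit normal n̂ = (p₁ × p₂)/|p₁ × p₂|.
Here n̂_z ≈ +0.574; the vertex latitude is φ_max = arccos|n̂_z| ≈ 54.9°.

≈ 55°N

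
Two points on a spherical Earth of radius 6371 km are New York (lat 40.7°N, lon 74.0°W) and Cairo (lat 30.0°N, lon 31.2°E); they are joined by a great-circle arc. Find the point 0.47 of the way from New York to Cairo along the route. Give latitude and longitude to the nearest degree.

≈ lat 50°N, lon 20°W

From cos δ = sin φ₁ sin φ₂ + cos φ₁ cos φ₂ cos Δλ, the central angle is δ ≈ 1.416 rad (81.1°).
Interpolate at f = 0.47 with slerp weights a = sin((1−f)δ)/sin δ ≈ 0.690, b = sin(fδ)/sin δ ≈ 0.625.
p = a·p₁ + b·p₂ ≈ (0.607, -0.223, 0.763); φ = arcsin(p_z) ≈ 49.70°, λ = atan2(p_y, p_x) ≈ -20.14°.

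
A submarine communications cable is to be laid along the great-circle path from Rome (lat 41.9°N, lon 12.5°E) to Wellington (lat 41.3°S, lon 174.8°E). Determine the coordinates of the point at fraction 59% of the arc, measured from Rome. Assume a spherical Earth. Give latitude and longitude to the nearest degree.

≈ lat 8°S, lon 107°E

Write both endpoints as unit vectors p₁, p₂ with components (cos φ cos λ, cos φ sin λ, sin φ).
The central angle between the endpoints is δ = arccos(p₁·p₂) ≈ 2.911 rad (166.8°).
Interpolate at f = 0.59 with slerp weights a = sin((1−f)δ)/sin δ ≈ 4.063, b = sin(fδ)/sin δ ≈ 4.324.
p = a·p₁ + b·p₂ ≈ (-0.282, 0.949, -0.140); φ = arcsin(p_z) ≈ -8.06°, λ = atan2(p_y, p_x) ≈ 106.57°.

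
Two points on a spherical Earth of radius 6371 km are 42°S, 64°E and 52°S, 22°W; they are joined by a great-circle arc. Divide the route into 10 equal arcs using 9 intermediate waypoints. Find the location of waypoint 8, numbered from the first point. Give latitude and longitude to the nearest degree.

Write both endpoints as unit vectors p₁, p₂ with components (cos φ cos λ, cos φ sin λ, sin φ).
The central angle between the endpoints is δ = arccos(p₁·p₂) ≈ 0.977 rad (56.0°).
Interpolate at f = 8/10 with slerp weights a = sin((1−f)δ)/sin δ ≈ 0.234, b = sin(fδ)/sin δ ≈ 0.850.
p = a·p₁ + b·p₂ ≈ (0.561, -0.040, -0.827); φ = arcsin(p_z) ≈ -55.74°, λ = atan2(p_y, p_x) ≈ -4.03°.

≈ 56°S, 4°W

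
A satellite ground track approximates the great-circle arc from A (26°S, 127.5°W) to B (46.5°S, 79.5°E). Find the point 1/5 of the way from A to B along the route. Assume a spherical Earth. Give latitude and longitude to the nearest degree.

≈ (45°S, 137°W)

Write both endpoints as unit vectors p₁, p₂ with components (cos φ cos λ, cos φ sin λ, sin φ).
The central angle between the endpoints is δ = arccos(p₁·p₂) ≈ 1.806 rad (103.5°).
Interpolate at f = 1/5 with slerp weights a = sin((1−f)δ)/sin δ ≈ 1.020, b = sin(fδ)/sin δ ≈ 0.363.
p = a·p₁ + b·p₂ ≈ (-0.513, -0.481, -0.711); φ = arcsin(p_z) ≈ -45.31°, λ = atan2(p_y, p_x) ≈ -136.79°.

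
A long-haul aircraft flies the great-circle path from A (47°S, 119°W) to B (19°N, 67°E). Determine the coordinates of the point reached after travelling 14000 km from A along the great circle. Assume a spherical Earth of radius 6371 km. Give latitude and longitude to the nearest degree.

≈ (6°S, 71°E)

From cos δ = sin φ₁ sin φ₂ + cos φ₁ cos φ₂ cos Δλ, the central angle is δ ≈ 2.645 rad (151.6°). The total great-circle distance is δ·R ≈ 2.645 × 6371 ≈ 16854 km, so the target fraction is f = 14000/16854 ≈ 0.831.
Interpolate at f ≈ 0.831 with slerp weights a = sin((1−f)δ)/sin δ ≈ 0.910, b = sin(fδ)/sin δ ≈ 1.701.
p = a·p₁ + b·p₂ ≈ (0.328, 0.938, -0.111); φ = arcsin(p_z) ≈ -6.40°, λ = atan2(p_y, p_x) ≈ 70.74°.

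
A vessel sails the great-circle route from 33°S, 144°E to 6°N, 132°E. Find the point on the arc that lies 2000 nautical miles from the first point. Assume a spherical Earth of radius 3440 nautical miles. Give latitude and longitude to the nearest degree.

≈ 1°S, 134°E

Write both endpoints as unit vectors p₁, p₂ with components (cos φ cos λ, cos φ sin λ, sin φ).
The central angle between the endpoints is δ = arccos(p₁·p₂) ≈ 0.709 rad (40.6°). The total great-circle distance is δ·R ≈ 0.709 × 3440 ≈ 2439 nmi, so the target fraction is f = 2000/2439 ≈ 0.820.
Interpolate at f ≈ 0.820 with slerp weights a = sin((1−f)δ)/sin δ ≈ 0.196, b = sin(fδ)/sin δ ≈ 0.843.
p = a·p₁ + b·p₂ ≈ (-0.694, 0.720, -0.018); φ = arcsin(p_z) ≈ -1.05°, λ = atan2(p_y, p_x) ≈ 133.96°.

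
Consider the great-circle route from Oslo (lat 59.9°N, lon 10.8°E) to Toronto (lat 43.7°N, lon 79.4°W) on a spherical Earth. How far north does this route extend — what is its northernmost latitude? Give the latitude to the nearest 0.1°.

≈ 63.1°N

The great circle lies in the plane with unit normal n̂ = (p₁ × p₂)/|p₁ × p₂|.
Here n̂_z ≈ -0.452; the vertex latitude is φ_max = arccos|n̂_z| ≈ 63.1°.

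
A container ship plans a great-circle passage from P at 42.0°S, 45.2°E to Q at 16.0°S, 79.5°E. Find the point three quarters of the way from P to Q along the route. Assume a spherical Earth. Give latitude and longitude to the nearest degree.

≈ 23°S, 72°E

From cos δ = sin φ₁ sin φ₂ + cos φ₁ cos φ₂ cos Δλ, the central angle is δ ≈ 0.685 rad (39.2°).
Interpolate at f = 3/4 with slerp weights a = sin((1−f)δ)/sin δ ≈ 0.269, b = sin(fδ)/sin δ ≈ 0.777.
p = a·p₁ + b·p₂ ≈ (0.277, 0.876, -0.394); φ = arcsin(p_z) ≈ -23.22°, λ = atan2(p_y, p_x) ≈ 72.45°.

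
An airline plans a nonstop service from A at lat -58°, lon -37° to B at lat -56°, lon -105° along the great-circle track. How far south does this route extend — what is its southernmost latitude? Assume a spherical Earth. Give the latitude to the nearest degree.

≈ -62°

The great circle lies in the plane with unit normal n̂ = (p₁ × p₂)/|p₁ × p₂|.
Here n̂_z ≈ -0.473; the vertex latitude is φ_max = arccos|n̂_z| ≈ 61.8°.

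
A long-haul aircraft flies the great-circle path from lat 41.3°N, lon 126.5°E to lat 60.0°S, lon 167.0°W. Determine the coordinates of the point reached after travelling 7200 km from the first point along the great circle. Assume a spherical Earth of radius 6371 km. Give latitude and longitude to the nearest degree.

≈ lat 18°S, lon 155°E

The haversine formula gives a central angle δ ≈ 2.006 rad (114.9°) between the endpoints. The total great-circle distance is δ·R ≈ 2.006 × 6371 ≈ 12782 km, so the target fraction is f = 7200/12782 ≈ 0.563.
Interpolate at f ≈ 0.563 with slerp weights a = sin((1−f)δ)/sin δ ≈ 0.847, b = sin(fδ)/sin δ ≈ 0.998.
p = a·p₁ + b·p₂ ≈ (-0.865, 0.399, -0.305); φ = arcsin(p_z) ≈ -17.74°, λ = atan2(p_y, p_x) ≈ 155.20°.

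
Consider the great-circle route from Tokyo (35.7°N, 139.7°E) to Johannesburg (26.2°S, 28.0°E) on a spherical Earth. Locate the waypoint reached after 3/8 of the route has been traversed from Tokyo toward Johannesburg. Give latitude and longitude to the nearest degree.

≈ 17°N, 92°E

Write both endpoints as unit vectors p₁, p₂ with components (cos φ cos λ, cos φ sin λ, sin φ).
The central angle between the endpoints is δ = arccos(p₁·p₂) ≈ 2.126 rad (121.8°).
Interpolate at f = 3/8 with slerp weights a = sin((1−f)δ)/sin δ ≈ 1.142, b = sin(fδ)/sin δ ≈ 0.842.
p = a·p₁ + b·p₂ ≈ (-0.041, 0.955, 0.295); φ = arcsin(p_z) ≈ 17.15°, λ = atan2(p_y, p_x) ≈ 92.44°.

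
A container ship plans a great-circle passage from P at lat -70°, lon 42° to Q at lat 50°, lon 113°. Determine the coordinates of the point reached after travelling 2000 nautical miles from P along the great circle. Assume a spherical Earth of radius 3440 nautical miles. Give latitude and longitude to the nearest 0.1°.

≈ lat -42.2°, lon 78.3°

Convert each endpoint to a unit vector on the sphere (x = cos φ cos λ, y = cos φ sin λ, z = sin φ).
The central angle between the endpoints is δ = arccos(p₁·p₂) ≈ 2.276 rad (130.4°). The total great-circle distance is δ·R ≈ 2.276 × 3440 ≈ 7830 nmi, so the target fraction is f = 2000/7830 ≈ 0.255.
Interpolate at f ≈ 0.255 with slerp weights a = sin((1−f)δ)/sin δ ≈ 1.303, b = sin(fδ)/sin δ ≈ 0.721.
p = a·p₁ + b·p₂ ≈ (0.150, 0.725, -0.672); φ = arcsin(p_z) ≈ -42.23°, λ = atan2(p_y, p_x) ≈ 78.30°.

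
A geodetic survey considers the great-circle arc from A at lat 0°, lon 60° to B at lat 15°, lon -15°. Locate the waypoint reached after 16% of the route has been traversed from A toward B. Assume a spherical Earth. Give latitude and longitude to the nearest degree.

≈ lat 3°, lon 48°

Write both endpoints as unit vectors p₁, p₂ with components (cos φ cos λ, cos φ sin λ, sin φ).
The central angle between the endpoints is δ = arccos(p₁·p₂) ≈ 1.318 rad (75.5°).
Interpolate at f = 0.16 with slerp weights a = sin((1−f)δ)/sin δ ≈ 0.924, b = sin(fδ)/sin δ ≈ 0.216.
p = a·p₁ + b·p₂ ≈ (0.664, 0.746, 0.056); φ = arcsin(p_z) ≈ 3.21°, λ = atan2(p_y, p_x) ≈ 48.34°.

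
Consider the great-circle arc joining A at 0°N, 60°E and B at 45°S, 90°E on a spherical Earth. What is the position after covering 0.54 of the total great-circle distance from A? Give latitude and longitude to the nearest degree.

≈ 25°S, 73°E

Write both endpoints as unit vectors p₁, p₂ with components (cos φ cos λ, cos φ sin λ, sin φ).
The central angle between the endpoints is δ = arccos(p₁·p₂) ≈ 0.912 rad (52.2°).
Interpolate at f = 0.54 with slerp weights a = sin((1−f)δ)/sin δ ≈ 0.515, b = sin(fδ)/sin δ ≈ 0.598.
p = a·p₁ + b·p₂ ≈ (0.258, 0.869, -0.423); φ = arcsin(p_z) ≈ -25.01°, λ = atan2(p_y, p_x) ≈ 73.49°.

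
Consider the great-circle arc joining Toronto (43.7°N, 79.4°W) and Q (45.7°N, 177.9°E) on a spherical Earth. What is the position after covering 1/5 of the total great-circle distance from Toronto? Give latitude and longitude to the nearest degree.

Write both endpoints as unit vectors p₁, p₂ with components (cos φ cos λ, cos φ sin λ, sin φ).
The central angle between the endpoints is δ = arccos(p₁·p₂) ≈ 1.177 rad (67.5°).
Interpolate at f = 1/5 with slerp weights a = sin((1−f)δ)/sin δ ≈ 0.876, b = sin(fδ)/sin δ ≈ 0.253.
p = a·p₁ + b·p₂ ≈ (-0.060, -0.616, 0.786); φ = arcsin(p_z) ≈ 51.78°, λ = atan2(p_y, p_x) ≈ -95.55°.

≈ (52°N, 96°W)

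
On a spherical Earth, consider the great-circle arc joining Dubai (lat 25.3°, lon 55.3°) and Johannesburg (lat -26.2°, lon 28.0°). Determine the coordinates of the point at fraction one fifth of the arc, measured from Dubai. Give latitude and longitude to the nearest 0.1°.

≈ lat 15.1°, lon 49.5°

The haversine formula gives a central angle δ ≈ 1.010 rad (57.8°) between the endpoints.
Interpolate at f = 1/5 with slerp weights a = sin((1−f)δ)/sin δ ≈ 0.854, b = sin(fδ)/sin δ ≈ 0.237.
p = a·p₁ + b·p₂ ≈ (0.627, 0.734, 0.260); φ = arcsin(p_z) ≈ 15.08°, λ = atan2(p_y, p_x) ≈ 49.51°.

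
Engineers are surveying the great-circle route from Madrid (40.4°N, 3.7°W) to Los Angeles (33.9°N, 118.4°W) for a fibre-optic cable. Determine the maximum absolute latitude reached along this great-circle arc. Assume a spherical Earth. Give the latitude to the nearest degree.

≈ 55°N

The great circle lies in the plane with unit normal n̂ = (p₁ × p₂)/|p₁ × p₂|.
Here n̂_z ≈ -0.577; the vertex latitude is φ_max = arccos|n̂_z| ≈ 54.8°.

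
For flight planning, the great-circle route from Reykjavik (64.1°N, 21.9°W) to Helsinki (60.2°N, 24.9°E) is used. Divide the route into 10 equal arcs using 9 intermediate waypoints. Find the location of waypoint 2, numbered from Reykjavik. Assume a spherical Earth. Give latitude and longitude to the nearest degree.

≈ (65°N, 12°W)

Write both endpoints as unit vectors p₁, p₂ with components (cos φ cos λ, cos φ sin λ, sin φ).
The central angle between the endpoints is δ = arccos(p₁·p₂) ≈ 0.379 rad (21.7°).
Interpolate at f = 2/10 with slerp weights a = sin((1−f)δ)/sin δ ≈ 0.807, b = sin(fδ)/sin δ ≈ 0.205.
p = a·p₁ + b·p₂ ≈ (0.419, -0.089, 0.904); φ = arcsin(p_z) ≈ 64.62°, λ = atan2(p_y, p_x) ≈ -11.94°.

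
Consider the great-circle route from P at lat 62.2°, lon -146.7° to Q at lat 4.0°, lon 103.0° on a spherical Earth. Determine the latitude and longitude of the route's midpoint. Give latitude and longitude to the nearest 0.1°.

≈ lat 45.3°, lon 130.6°

Write both endpoints as unit vectors p₁, p₂ with components (cos φ cos λ, cos φ sin λ, sin φ).
The central angle between the endpoints is δ = arccos(p₁·p₂) ≈ 1.671 rad (95.7°).
Interpolate at f = 1/2 with slerp weights a = sin((1−f)δ)/sin δ ≈ 0.745, b = sin(fδ)/sin δ ≈ 0.745.
p = a·p₁ + b·p₂ ≈ (-0.458, 0.534, 0.711); φ = arcsin(p_z) ≈ 45.33°, λ = atan2(p_y, p_x) ≈ 130.63°.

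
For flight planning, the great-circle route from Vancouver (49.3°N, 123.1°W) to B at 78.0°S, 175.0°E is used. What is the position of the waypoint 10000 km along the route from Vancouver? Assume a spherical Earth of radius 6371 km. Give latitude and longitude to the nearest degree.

≈ 39°S, 142°W

Convert each endpoint to a unit vector on the sphere (x = cos φ cos λ, y = cos φ sin λ, z = sin φ).
The central angle between the endpoints is δ = arccos(p₁·p₂) ≈ 2.315 rad (132.7°). The total great-circle distance is δ·R ≈ 2.315 × 6371 ≈ 14752 km, so the target fraction is f = 10000/14752 ≈ 0.678.
Interpolate at f ≈ 0.678 with slerp weights a = sin((1−f)δ)/sin δ ≈ 0.923, b = sin(fδ)/sin δ ≈ 1.360.
p = a·p₁ + b·p₂ ≈ (-0.610, -0.479, -0.631); φ = arcsin(p_z) ≈ -39.09°, λ = atan2(p_y, p_x) ≈ -141.85°.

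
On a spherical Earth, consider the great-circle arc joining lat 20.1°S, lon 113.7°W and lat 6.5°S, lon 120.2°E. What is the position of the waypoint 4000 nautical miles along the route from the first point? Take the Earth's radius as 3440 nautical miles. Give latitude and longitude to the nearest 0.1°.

From cos δ = sin φ₁ sin φ₂ + cos φ₁ cos φ₂ cos Δλ, the central angle is δ ≈ 2.107 rad (120.7°). The total great-circle distance is δ·R ≈ 2.107 × 3440 ≈ 7248 nmi, so the target fraction is f = 4000/7248 ≈ 0.552.
Interpolate at f ≈ 0.552 with slerp weights a = sin((1−f)δ)/sin δ ≈ 0.942, b = sin(fδ)/sin δ ≈ 1.068.
p = a·p₁ + b·p₂ ≈ (-0.889, 0.107, -0.445); φ = arcsin(p_z) ≈ -26.40°, λ = atan2(p_y, p_x) ≈ 173.16°.

≈ lat 26.4°S, lon 173.2°E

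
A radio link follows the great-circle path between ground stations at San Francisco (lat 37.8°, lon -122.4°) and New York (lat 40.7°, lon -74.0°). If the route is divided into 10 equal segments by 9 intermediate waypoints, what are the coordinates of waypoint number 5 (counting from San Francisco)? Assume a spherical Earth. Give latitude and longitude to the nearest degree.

≈ lat 42°, lon -99°

Write both endpoints as unit vectors p₁, p₂ with components (cos φ cos λ, cos φ sin λ, sin φ).
The central angle between the endpoints is δ = arccos(p₁·p₂) ≈ 0.648 rad (37.1°).
Interpolate at f = 5/10 with slerp weights a = sin((1−f)δ)/sin δ ≈ 0.527, b = sin(fδ)/sin δ ≈ 0.527.
p = a·p₁ + b·p₂ ≈ (-0.113, -0.736, 0.667); φ = arcsin(p_z) ≈ 41.85°, λ = atan2(p_y, p_x) ≈ -98.73°.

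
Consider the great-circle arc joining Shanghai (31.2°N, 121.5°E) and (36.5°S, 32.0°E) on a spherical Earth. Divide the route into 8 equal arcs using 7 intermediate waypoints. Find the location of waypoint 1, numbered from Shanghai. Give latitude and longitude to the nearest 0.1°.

The haversine formula gives a central angle δ ≈ 1.878 rad (107.6°) between the endpoints.
Interpolate at f = 1/8 with slerp weights a = sin((1−f)δ)/sin δ ≈ 1.046, b = sin(fδ)/sin δ ≈ 0.244.
p = a·p₁ + b·p₂ ≈ (-0.301, 0.867, 0.397); φ = arcsin(p_z) ≈ 23.38°, λ = atan2(p_y, p_x) ≈ 109.16°.

≈ (23.4°N, 109.2°E)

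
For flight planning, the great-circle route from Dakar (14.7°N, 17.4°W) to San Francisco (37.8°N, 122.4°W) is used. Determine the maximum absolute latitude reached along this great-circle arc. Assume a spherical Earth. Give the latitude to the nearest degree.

The great circle lies in the plane with unit normal n̂ = (p₁ × p₂)/|p₁ × p₂|.
Here n̂_z ≈ -0.739; the vertex latitude is φ_max = arccos|n̂_z| ≈ 42.4°.
Check via Clairaut: cos φ_max = |cos φ₁| · sin C = cos(14.7°)·sin(49.8°) ≈ 0.739, again giving ≈ 42.4°.

≈ 42°N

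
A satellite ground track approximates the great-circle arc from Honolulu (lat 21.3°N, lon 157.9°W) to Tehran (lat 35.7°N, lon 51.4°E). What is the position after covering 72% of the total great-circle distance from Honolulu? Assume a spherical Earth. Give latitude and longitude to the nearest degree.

The haversine formula gives a central angle δ ≈ 2.035 rad (116.6°) between the endpoints.
Interpolate at f = 0.72 with slerp weights a = sin((1−f)δ)/sin δ ≈ 0.603, b = sin(fδ)/sin δ ≈ 1.112.
p = a·p₁ + b·p₂ ≈ (0.043, 0.494, 0.868); φ = arcsin(p_z) ≈ 60.25°, λ = atan2(p_y, p_x) ≈ 85.07°.

≈ lat 60°N, lon 85°E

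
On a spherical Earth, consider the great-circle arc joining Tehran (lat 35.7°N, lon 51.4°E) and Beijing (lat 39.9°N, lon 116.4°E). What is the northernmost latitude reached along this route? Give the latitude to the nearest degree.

The great circle lies in the plane with unit normal n̂ = (p₁ × p₂)/|p₁ × p₂|.
Here n̂_z ≈ +0.733; the vertex latitude is φ_max = arccos|n̂_z| ≈ 42.9°.

≈ 43°N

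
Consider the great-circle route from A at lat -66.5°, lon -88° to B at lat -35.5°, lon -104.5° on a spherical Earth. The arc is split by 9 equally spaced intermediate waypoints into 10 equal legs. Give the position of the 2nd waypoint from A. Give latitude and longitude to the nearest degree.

Write both endpoints as unit vectors p₁, p₂ with components (cos φ cos λ, cos φ sin λ, sin φ).
The central angle between the endpoints is δ = arccos(p₁·p₂) ≈ 0.566 rad (32.5°).
Interpolate at f = 2/10 with slerp weights a = sin((1−f)δ)/sin δ ≈ 0.816, b = sin(fδ)/sin δ ≈ 0.211.
p = a·p₁ + b·p₂ ≈ (-0.032, -0.491, -0.871); φ = arcsin(p_z) ≈ -60.52°, λ = atan2(p_y, p_x) ≈ -93.68°.

≈ lat -61°, lon -94°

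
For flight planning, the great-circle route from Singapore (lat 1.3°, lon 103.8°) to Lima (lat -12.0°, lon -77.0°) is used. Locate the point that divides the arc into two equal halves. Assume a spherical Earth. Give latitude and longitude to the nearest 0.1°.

≈ lat -82.1°, lon 136.0°

The haversine formula gives a central angle δ ≈ 2.954 rad (169.3°) between the endpoints.
Interpolate at f = 1/2 with slerp weights a = sin((1−f)δ)/sin δ ≈ 5.348, b = sin(fδ)/sin δ ≈ 5.348.
p = a·p₁ + b·p₂ ≈ (-0.099, 0.095, -0.991); φ = arcsin(p_z) ≈ -82.12°, λ = atan2(p_y, p_x) ≈ 136.00°.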